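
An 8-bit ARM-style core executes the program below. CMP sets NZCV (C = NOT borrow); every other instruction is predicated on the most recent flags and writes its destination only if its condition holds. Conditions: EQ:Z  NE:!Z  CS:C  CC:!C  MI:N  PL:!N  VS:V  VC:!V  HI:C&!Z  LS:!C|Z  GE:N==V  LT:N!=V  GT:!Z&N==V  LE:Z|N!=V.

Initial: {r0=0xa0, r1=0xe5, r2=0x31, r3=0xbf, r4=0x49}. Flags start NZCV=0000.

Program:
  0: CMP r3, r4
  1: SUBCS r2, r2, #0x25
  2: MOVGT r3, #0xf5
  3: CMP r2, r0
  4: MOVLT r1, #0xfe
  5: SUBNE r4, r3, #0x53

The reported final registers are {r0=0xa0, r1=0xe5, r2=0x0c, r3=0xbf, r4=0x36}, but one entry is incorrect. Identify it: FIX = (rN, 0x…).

FIX = (r4, 0x6c)

[0] flags=0011 → (cmp)
[1] flags=0011 CS?T → r2=0x0c
[2] flags=0011 GT?F → skip
[3] flags=0000 → (cmp)
[4] flags=0000 LT?F → skip
[5] flags=0000 NE?T → r4=0x6c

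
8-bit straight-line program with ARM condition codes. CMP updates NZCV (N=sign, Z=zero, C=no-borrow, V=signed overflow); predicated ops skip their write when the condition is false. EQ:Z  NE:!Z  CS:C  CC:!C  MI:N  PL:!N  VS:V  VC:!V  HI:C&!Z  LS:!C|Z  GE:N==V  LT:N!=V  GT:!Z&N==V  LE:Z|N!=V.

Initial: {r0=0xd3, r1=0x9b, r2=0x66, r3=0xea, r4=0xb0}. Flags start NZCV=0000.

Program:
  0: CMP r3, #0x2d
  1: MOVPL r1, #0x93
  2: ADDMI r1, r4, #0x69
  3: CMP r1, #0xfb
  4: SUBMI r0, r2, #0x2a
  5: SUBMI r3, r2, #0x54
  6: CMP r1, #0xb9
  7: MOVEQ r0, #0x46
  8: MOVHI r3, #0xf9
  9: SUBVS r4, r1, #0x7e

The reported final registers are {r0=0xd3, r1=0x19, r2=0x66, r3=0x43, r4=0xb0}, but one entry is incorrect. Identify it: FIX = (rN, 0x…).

FIX = (r3, 0xea)

0: ✓ CMP  NZCV=1010
1: · MOVPL
2: ✓ ADDMI  r1←0x19
3: ✓ CMP  NZCV=0000
4: · SUBMI
5: · SUBMI
6: ✓ CMP  NZCV=0000
7: · MOVEQ
8: · MOVHI
9: · SUBVS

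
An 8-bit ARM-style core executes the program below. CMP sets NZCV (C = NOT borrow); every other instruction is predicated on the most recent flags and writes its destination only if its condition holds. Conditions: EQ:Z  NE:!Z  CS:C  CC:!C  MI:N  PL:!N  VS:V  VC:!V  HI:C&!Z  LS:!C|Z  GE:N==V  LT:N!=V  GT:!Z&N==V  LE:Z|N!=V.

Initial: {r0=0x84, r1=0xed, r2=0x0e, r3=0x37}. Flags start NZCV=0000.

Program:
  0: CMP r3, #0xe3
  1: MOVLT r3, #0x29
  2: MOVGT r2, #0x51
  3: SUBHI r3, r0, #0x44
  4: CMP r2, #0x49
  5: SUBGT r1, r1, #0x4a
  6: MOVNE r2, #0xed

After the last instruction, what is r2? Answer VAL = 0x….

0: ✓ CMP  NZCV=0000
1: · MOVLT
2: ✓ MOVGT  r2←0x51
3: · SUBHI
4: ✓ CMP  NZCV=0010
5: ✓ SUBGT  r1←0xa3
6: ✓ MOVNE  r2←0xed

VAL = 0xed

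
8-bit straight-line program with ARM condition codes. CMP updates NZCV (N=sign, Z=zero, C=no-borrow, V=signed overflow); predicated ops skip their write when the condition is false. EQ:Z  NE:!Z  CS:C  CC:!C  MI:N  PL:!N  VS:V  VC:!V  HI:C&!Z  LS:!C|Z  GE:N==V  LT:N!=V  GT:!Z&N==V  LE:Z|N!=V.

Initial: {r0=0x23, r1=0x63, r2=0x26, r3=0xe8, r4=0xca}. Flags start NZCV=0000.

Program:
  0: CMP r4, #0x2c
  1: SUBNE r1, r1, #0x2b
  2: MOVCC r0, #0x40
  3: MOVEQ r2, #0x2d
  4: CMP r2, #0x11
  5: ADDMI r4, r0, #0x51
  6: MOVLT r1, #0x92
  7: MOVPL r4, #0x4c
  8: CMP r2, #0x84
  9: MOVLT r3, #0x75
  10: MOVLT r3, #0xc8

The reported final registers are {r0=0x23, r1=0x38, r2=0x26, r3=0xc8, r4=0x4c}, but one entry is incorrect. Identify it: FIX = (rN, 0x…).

0: ✓ CMP  NZCV=1010
1: ✓ SUBNE  r1←0x38
2: · MOVCC
3: · MOVEQ
4: ✓ CMP  NZCV=0010
5: · ADDMI
6: · MOVLT
7: ✓ MOVPL  r4←0x4c
8: ✓ CMP  NZCV=1001
9: · MOVLT
10: · MOVLT

FIX = (r3, 0xe8)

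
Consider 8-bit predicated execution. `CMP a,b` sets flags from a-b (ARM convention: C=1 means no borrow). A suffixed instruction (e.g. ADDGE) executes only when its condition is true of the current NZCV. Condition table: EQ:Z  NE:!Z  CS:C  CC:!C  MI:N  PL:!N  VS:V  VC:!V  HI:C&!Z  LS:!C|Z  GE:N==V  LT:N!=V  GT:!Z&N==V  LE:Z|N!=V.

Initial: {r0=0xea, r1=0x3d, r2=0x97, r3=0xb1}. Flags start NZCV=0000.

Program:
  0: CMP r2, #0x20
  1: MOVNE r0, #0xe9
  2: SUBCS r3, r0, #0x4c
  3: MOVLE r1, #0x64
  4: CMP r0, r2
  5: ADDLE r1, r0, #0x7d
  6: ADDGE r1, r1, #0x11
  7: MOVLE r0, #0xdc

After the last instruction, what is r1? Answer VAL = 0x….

[0] flags=0011 → (cmp)
[1] flags=0011 NE?T → r0=0xe9
[2] flags=0011 CS?T → r3=0x9d
[3] flags=0011 LE?T → r1=0x64
[4] flags=0010 → (cmp)
[5] flags=0010 LE?F → skip
[6] flags=0010 GE?T → r1=0x75
[7] flags=0010 LE?F → skip

VAL = 0x75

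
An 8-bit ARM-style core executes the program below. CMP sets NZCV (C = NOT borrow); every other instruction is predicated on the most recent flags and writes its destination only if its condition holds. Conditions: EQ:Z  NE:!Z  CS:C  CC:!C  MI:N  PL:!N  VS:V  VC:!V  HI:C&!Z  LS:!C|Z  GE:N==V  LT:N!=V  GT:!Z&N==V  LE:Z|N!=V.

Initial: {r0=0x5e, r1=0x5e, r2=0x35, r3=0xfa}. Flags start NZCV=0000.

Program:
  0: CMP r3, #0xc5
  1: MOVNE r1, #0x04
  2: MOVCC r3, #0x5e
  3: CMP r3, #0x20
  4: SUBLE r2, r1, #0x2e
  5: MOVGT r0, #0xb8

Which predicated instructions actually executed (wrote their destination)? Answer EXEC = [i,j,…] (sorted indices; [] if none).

EXEC = [1,4]

[0] flags=0010 → (cmp)
[1] flags=0010 NE?T → r1=0x04
[2] flags=0010 CC?F → skip
[3] flags=1010 → (cmp)
[4] flags=1010 LE?T → r2=0xd6
[5] flags=1010 GT?F → skip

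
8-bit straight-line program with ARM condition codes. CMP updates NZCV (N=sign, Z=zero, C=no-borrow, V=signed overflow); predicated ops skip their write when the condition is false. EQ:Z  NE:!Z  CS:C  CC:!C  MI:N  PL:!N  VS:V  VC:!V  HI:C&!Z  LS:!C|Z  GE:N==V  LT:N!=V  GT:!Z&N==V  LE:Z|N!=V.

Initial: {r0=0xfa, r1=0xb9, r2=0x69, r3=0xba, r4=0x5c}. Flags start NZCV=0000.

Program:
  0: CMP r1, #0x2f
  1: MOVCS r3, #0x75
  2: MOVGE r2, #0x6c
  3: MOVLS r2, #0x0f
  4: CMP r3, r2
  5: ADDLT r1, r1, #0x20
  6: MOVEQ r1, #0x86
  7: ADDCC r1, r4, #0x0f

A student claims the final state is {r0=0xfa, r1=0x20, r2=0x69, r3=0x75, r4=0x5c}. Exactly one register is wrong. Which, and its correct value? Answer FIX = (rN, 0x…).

FIX = (r1, 0xb9)

0: ✓ CMP  NZCV=1010
1: ✓ MOVCS  r3←0x75
2: · MOVGE
3: · MOVLS
4: ✓ CMP  NZCV=0010
5: · ADDLT
6: · MOVEQ
7: · ADDCC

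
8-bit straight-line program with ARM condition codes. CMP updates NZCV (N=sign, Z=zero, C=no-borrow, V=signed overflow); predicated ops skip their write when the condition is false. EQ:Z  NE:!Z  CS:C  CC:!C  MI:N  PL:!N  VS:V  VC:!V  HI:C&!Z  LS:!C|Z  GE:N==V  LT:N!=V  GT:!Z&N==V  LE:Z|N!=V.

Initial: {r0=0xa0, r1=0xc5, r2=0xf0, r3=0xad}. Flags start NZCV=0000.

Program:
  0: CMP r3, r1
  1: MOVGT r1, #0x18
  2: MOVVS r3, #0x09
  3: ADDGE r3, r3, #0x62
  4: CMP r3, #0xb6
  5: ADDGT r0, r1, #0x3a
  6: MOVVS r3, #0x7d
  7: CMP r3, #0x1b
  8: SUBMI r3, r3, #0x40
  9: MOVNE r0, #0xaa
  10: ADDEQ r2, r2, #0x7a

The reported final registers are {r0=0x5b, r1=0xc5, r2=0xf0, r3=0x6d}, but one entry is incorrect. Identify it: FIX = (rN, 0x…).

FIX = (r0, 0xaa)

0: ✓ CMP  NZCV=1000
1: · MOVGT
2: · MOVVS
3: · ADDGE
4: ✓ CMP  NZCV=1000
5: · ADDGT
6: · MOVVS
7: ✓ CMP  NZCV=1010
8: ✓ SUBMI  r3←0x6d
9: ✓ MOVNE  r0←0xaa
10: · ADDEQ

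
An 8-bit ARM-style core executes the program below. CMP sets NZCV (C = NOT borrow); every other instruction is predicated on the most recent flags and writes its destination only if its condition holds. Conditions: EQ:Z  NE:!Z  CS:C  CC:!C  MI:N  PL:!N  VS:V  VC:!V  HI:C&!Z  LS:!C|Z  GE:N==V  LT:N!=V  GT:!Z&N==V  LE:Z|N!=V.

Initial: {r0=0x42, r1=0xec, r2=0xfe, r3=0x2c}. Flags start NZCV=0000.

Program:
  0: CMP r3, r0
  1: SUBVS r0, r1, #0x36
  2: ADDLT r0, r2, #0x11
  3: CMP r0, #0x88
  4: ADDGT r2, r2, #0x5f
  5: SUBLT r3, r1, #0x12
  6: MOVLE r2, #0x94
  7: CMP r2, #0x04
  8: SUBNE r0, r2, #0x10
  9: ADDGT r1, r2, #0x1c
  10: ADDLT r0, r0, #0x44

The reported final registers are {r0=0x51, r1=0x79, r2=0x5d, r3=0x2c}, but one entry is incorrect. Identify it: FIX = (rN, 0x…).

FIX = (r0, 0x4d)

0: ✓ CMP  NZCV=1000
1: · SUBVS
2: ✓ ADDLT  r0←0x0f
3: ✓ CMP  NZCV=1001
4: ✓ ADDGT  r2←0x5d
5: · SUBLT
6: · MOVLE
7: ✓ CMP  NZCV=0010
8: ✓ SUBNE  r0←0x4d
9: ✓ ADDGT  r1←0x79
10: · ADDLT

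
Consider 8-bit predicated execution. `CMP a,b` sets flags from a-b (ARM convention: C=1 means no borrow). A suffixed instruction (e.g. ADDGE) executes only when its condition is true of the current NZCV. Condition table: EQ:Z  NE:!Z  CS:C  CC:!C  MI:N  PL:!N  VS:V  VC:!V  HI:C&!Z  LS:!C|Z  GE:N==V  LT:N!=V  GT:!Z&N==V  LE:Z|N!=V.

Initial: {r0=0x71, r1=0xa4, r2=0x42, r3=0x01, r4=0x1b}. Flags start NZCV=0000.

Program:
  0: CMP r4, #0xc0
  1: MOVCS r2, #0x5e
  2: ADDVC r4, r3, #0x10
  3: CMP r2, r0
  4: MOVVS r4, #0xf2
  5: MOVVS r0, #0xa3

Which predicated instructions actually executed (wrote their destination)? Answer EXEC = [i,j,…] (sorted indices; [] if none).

0: ✓ CMP  NZCV=0000
1: · MOVCS
2: ✓ ADDVC  r4←0x11
3: ✓ CMP  NZCV=1000
4: · MOVVS
5: · MOVVS

EXEC = [2]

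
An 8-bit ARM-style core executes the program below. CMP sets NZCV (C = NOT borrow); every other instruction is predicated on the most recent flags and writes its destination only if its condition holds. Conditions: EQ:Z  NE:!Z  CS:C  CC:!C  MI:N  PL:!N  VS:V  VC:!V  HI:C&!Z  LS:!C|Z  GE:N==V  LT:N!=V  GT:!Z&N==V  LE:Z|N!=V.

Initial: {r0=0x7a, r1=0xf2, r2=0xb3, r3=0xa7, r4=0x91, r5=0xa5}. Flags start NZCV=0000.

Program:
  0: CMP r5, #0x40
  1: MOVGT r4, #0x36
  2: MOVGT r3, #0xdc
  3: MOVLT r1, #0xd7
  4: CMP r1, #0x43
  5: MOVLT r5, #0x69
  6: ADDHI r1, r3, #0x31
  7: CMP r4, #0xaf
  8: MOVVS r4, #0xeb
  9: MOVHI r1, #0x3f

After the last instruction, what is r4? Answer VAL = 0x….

0: ✓ CMP  NZCV=0011
1: · MOVGT
2: · MOVGT
3: ✓ MOVLT  r1←0xd7
4: ✓ CMP  NZCV=1010
5: ✓ MOVLT  r5←0x69
6: ✓ ADDHI  r1←0xd8
7: ✓ CMP  NZCV=1000
8: · MOVVS
9: · MOVHI

VAL = 0x91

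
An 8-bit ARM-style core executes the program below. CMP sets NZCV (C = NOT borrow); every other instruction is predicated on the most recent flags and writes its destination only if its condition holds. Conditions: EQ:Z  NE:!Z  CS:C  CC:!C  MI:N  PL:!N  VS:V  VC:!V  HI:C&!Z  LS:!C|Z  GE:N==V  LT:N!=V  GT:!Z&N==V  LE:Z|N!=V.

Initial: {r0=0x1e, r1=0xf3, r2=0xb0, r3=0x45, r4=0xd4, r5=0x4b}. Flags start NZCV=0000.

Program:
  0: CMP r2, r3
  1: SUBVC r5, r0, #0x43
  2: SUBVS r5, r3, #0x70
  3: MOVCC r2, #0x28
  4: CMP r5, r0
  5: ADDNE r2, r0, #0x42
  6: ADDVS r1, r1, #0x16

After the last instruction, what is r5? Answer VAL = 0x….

0: ✓ CMP  NZCV=0011
1: · SUBVC
2: ✓ SUBVS  r5←0xd5
3: · MOVCC
4: ✓ CMP  NZCV=1010
5: ✓ ADDNE  r2←0x60
6: · ADDVS

VAL = 0xd5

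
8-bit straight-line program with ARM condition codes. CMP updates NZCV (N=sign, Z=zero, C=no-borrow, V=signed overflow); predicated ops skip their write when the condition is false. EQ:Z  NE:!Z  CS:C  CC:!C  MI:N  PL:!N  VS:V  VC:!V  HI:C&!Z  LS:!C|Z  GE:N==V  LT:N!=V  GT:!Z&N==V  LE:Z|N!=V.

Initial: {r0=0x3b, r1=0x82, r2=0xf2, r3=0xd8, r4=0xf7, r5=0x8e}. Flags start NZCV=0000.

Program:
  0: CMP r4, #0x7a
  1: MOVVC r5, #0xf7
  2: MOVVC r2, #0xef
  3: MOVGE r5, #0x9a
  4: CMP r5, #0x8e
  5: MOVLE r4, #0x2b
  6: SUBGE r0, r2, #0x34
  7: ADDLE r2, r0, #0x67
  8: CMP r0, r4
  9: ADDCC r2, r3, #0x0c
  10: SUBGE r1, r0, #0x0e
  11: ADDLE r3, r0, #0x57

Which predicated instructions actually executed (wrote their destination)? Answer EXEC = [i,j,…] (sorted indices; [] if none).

0: ✓ CMP  NZCV=0011
1: · MOVVC
2: · MOVVC
3: · MOVGE
4: ✓ CMP  NZCV=0110
5: ✓ MOVLE  r4←0x2b
6: ✓ SUBGE  r0←0xbe
7: ✓ ADDLE  r2←0x25
8: ✓ CMP  NZCV=1010
9: · ADDCC
10: · SUBGE
11: ✓ ADDLE  r3←0x15

EXEC = [5,6,7,11]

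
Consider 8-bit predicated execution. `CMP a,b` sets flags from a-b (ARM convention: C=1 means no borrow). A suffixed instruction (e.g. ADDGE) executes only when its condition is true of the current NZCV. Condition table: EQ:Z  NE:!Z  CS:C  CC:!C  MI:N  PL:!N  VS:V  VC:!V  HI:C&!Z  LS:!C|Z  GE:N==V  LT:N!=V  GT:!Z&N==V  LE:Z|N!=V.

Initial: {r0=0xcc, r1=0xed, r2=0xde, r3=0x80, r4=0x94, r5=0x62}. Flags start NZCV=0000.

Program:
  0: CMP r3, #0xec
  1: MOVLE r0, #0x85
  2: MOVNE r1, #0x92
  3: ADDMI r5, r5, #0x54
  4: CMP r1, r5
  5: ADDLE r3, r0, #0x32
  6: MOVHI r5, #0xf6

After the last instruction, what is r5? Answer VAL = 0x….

VAL = 0xb6

[0] flags=1000 → (cmp)
[1] flags=1000 LE?T → r0=0x85
[2] flags=1000 NE?T → r1=0x92
[3] flags=1000 MI?T → r5=0xb6
[4] flags=1000 → (cmp)
[5] flags=1000 LE?T → r3=0xb7
[6] flags=1000 HI?F → skip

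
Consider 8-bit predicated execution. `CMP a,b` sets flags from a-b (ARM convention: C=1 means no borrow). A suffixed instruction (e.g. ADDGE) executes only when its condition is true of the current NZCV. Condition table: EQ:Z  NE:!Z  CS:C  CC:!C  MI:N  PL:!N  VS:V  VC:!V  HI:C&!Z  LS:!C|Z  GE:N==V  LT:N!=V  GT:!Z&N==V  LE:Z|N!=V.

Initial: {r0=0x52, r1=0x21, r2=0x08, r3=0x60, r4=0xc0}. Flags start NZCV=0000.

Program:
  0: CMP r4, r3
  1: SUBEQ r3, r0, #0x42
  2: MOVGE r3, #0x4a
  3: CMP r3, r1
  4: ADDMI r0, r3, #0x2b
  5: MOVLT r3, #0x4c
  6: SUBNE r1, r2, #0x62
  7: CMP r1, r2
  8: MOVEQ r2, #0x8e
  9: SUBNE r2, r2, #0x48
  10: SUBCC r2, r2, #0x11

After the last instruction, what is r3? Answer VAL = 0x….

[0] flags=0011 → (cmp)
[1] flags=0011 EQ?F → skip
[2] flags=0011 GE?F → skip
[3] flags=0010 → (cmp)
[4] flags=0010 MI?F → skip
[5] flags=0010 LT?F → skip
[6] flags=0010 NE?T → r1=0xa6
[7] flags=1010 → (cmp)
[8] flags=1010 EQ?F → skip
[9] flags=1010 NE?T → r2=0xc0
[10] flags=1010 CC?F → skip

VAL = 0x60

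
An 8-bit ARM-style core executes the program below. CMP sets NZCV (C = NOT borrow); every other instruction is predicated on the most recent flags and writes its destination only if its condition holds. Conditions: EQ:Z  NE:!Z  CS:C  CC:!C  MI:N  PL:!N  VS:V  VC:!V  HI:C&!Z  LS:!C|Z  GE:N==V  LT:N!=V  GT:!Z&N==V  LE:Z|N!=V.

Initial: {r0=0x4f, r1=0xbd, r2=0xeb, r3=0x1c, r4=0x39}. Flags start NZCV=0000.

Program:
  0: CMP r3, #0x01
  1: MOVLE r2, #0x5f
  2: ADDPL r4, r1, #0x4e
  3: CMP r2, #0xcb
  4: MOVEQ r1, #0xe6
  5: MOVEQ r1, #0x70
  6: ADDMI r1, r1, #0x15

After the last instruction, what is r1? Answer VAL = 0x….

0: ✓ CMP  NZCV=0010
1: · MOVLE
2: ✓ ADDPL  r4←0x0b
3: ✓ CMP  NZCV=0010
4: · MOVEQ
5: · MOVEQ
6: · ADDMI

VAL = 0xbd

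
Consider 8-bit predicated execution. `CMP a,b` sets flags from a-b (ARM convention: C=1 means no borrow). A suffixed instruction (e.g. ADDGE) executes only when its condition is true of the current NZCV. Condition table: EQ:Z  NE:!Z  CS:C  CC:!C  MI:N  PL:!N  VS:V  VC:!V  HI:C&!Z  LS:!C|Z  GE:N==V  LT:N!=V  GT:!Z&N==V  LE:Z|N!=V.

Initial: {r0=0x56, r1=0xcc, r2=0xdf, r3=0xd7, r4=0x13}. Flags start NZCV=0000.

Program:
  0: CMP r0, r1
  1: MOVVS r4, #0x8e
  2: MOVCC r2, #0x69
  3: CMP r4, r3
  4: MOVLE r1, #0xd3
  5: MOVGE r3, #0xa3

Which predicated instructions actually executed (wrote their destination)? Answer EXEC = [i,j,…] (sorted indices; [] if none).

EXEC = [1,2,4]

[0] flags=1001 → (cmp)
[1] flags=1001 VS?T → r4=0x8e
[2] flags=1001 CC?T → r2=0x69
[3] flags=1000 → (cmp)
[4] flags=1000 LE?T → r1=0xd3
[5] flags=1000 GE?F → skip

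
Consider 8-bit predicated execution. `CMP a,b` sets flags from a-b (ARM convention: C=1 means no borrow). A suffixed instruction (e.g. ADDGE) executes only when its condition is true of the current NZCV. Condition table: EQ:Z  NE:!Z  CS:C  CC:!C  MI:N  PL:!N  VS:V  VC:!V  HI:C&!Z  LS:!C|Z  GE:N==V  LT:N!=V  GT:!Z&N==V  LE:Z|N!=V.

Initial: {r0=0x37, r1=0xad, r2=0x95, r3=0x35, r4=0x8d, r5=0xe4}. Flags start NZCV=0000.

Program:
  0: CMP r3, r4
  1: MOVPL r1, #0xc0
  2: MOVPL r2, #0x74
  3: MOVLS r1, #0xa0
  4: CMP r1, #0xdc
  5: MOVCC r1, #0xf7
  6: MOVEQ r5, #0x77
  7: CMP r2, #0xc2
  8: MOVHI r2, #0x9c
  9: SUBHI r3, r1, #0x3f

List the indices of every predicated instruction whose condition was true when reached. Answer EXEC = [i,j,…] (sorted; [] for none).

[0] flags=1001 → (cmp)
[1] flags=1001 PL?F → skip
[2] flags=1001 PL?F → skip
[3] flags=1001 LS?T → r1=0xa0
[4] flags=1000 → (cmp)
[5] flags=1000 CC?T → r1=0xf7
[6] flags=1000 EQ?F → skip
[7] flags=1000 → (cmp)
[8] flags=1000 HI?F → skip
[9] flags=1000 HI?F → skip

EXEC = [3,5]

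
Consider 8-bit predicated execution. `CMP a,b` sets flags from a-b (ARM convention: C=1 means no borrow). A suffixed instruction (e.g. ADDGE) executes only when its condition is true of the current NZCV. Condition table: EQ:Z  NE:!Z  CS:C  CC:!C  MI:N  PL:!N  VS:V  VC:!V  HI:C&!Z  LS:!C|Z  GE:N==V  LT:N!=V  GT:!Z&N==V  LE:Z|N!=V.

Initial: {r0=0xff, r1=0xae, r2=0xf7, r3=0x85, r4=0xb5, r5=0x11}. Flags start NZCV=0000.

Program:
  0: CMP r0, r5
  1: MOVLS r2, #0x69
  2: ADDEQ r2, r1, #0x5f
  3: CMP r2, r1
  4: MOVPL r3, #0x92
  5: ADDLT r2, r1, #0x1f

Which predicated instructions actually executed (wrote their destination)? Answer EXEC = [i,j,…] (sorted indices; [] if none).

0: ✓ CMP  NZCV=1010
1: · MOVLS
2: · ADDEQ
3: ✓ CMP  NZCV=0010
4: ✓ MOVPL  r3←0x92
5: · ADDLT

EXEC = [4]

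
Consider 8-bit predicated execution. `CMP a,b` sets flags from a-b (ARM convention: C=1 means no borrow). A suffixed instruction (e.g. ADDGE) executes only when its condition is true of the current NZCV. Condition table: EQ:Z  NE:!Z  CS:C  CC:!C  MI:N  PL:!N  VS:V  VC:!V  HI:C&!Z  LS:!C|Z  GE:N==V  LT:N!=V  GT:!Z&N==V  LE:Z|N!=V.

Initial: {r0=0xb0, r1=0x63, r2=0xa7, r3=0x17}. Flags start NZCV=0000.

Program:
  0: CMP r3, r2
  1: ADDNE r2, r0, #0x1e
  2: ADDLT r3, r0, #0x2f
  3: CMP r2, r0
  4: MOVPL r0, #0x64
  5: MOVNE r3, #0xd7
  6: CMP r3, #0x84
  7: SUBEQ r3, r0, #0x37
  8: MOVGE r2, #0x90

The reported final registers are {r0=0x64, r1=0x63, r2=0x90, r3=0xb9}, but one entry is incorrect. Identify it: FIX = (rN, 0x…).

0: ✓ CMP  NZCV=0000
1: ✓ ADDNE  r2←0xce
2: · ADDLT
3: ✓ CMP  NZCV=0010
4: ✓ MOVPL  r0←0x64
5: ✓ MOVNE  r3←0xd7
6: ✓ CMP  NZCV=0010
7: · SUBEQ
8: ✓ MOVGE  r2←0x90

FIX = (r3, 0xd7)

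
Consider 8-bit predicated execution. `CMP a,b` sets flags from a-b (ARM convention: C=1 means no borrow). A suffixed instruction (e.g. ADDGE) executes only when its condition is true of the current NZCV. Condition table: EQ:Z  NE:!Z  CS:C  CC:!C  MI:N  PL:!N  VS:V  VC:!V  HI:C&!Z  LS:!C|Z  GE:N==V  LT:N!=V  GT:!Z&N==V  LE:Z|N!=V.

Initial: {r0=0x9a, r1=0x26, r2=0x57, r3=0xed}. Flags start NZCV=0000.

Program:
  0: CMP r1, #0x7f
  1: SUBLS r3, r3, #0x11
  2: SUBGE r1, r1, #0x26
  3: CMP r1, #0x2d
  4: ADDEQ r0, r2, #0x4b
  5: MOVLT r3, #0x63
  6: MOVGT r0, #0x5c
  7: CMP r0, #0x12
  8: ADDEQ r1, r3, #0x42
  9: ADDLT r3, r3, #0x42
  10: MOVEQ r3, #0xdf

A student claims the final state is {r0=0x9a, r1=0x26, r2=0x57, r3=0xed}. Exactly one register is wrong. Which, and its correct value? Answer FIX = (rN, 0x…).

FIX = (r3, 0xa5)

[0] flags=1000 → (cmp)
[1] flags=1000 LS?T → r3=0xdc
[2] flags=1000 GE?F → skip
[3] flags=1000 → (cmp)
[4] flags=1000 EQ?F → skip
[5] flags=1000 LT?T → r3=0x63
[6] flags=1000 GT?F → skip
[7] flags=1010 → (cmp)
[8] flags=1010 EQ?F → skip
[9] flags=1010 LT?T → r3=0xa5
[10] flags=1010 EQ?F → skip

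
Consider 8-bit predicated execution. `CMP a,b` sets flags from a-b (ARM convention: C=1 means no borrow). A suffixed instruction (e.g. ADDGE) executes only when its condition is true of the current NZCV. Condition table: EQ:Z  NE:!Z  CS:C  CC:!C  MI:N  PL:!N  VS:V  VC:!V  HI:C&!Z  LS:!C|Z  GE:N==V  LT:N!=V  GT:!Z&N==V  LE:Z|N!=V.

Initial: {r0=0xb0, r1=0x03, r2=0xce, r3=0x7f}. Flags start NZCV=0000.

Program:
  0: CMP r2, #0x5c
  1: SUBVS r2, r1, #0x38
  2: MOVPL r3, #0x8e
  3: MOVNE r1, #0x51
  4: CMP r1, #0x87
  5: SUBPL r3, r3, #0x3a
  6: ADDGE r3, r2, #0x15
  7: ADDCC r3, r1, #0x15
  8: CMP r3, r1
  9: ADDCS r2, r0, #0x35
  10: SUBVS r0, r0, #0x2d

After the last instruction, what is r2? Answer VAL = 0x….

VAL = 0xe5

[0] flags=0011 → (cmp)
[1] flags=0011 VS?T → r2=0xcb
[2] flags=0011 PL?T → r3=0x8e
[3] flags=0011 NE?T → r1=0x51
[4] flags=1001 → (cmp)
[5] flags=1001 PL?F → skip
[6] flags=1001 GE?T → r3=0xe0
[7] flags=1001 CC?T → r3=0x66
[8] flags=0010 → (cmp)
[9] flags=0010 CS?T → r2=0xe5
[10] flags=0010 VS?F → skip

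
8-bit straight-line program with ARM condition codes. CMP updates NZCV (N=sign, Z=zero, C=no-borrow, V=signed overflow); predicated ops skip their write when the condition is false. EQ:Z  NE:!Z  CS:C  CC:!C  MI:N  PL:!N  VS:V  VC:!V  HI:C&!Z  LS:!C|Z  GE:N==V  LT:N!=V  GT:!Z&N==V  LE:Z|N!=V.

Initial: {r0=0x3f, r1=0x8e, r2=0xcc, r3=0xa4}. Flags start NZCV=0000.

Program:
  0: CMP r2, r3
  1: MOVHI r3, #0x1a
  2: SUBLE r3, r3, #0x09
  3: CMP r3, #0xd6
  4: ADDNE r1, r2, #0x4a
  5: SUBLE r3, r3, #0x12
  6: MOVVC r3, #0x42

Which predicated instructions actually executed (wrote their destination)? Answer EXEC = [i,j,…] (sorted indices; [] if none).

[0] flags=0010 → (cmp)
[1] flags=0010 HI?T → r3=0x1a
[2] flags=0010 LE?F → skip
[3] flags=0000 → (cmp)
[4] flags=0000 NE?T → r1=0x16
[5] flags=0000 LE?F → skip
[6] flags=0000 VC?T → r3=0x42

EXEC = [1,4,6]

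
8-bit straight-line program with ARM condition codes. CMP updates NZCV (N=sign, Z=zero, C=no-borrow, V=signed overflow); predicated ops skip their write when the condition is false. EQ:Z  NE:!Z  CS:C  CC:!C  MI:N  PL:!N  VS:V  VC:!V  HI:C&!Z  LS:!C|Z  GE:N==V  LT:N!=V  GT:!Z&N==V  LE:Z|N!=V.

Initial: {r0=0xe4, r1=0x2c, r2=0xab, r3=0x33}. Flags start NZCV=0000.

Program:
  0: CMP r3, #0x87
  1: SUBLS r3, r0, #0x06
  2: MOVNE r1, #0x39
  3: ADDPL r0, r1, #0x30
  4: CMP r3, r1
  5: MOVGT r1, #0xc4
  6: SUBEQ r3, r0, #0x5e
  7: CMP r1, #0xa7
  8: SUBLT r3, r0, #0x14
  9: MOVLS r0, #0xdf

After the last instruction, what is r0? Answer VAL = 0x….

VAL = 0xdf

0: ✓ CMP  NZCV=1001
1: ✓ SUBLS  r3←0xde
2: ✓ MOVNE  r1←0x39
3: · ADDPL
4: ✓ CMP  NZCV=1010
5: · MOVGT
6: · SUBEQ
7: ✓ CMP  NZCV=1001
8: · SUBLT
9: ✓ MOVLS  r0←0xdf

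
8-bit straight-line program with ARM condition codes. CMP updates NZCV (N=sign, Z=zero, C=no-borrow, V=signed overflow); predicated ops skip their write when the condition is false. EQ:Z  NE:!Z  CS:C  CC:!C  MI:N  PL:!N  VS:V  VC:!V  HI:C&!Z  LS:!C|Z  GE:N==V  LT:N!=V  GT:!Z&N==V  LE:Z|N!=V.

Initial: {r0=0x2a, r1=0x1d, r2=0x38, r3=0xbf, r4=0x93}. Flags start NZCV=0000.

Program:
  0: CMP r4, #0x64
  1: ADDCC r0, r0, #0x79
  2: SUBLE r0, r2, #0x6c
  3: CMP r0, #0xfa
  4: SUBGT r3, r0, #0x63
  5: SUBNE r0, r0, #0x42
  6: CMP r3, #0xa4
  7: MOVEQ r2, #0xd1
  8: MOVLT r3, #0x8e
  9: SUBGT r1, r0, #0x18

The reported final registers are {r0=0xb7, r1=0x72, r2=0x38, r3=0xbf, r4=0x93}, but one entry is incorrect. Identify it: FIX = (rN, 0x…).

[0] flags=0011 → (cmp)
[1] flags=0011 CC?F → skip
[2] flags=0011 LE?T → r0=0xcc
[3] flags=1000 → (cmp)
[4] flags=1000 GT?F → skip
[5] flags=1000 NE?T → r0=0x8a
[6] flags=0010 → (cmp)
[7] flags=0010 EQ?F → skip
[8] flags=0010 LT?F → skip
[9] flags=0010 GT?T → r1=0x72

FIX = (r0, 0x8a)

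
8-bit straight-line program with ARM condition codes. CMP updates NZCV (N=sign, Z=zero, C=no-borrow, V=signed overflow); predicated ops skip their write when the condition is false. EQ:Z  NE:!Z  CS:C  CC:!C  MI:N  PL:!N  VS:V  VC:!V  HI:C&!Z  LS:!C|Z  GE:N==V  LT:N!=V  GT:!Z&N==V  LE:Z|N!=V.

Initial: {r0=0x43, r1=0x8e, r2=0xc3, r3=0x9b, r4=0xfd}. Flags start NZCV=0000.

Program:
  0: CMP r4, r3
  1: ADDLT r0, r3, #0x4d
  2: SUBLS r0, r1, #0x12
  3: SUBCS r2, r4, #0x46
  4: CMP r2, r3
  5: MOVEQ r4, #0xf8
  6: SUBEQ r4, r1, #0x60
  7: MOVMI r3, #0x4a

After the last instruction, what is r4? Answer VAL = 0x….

VAL = 0xfd

[0] flags=0010 → (cmp)
[1] flags=0010 LT?F → skip
[2] flags=0010 LS?F → skip
[3] flags=0010 CS?T → r2=0xb7
[4] flags=0010 → (cmp)
[5] flags=0010 EQ?F → skip
[6] flags=0010 EQ?F → skip
[7] flags=0010 MI?F → skip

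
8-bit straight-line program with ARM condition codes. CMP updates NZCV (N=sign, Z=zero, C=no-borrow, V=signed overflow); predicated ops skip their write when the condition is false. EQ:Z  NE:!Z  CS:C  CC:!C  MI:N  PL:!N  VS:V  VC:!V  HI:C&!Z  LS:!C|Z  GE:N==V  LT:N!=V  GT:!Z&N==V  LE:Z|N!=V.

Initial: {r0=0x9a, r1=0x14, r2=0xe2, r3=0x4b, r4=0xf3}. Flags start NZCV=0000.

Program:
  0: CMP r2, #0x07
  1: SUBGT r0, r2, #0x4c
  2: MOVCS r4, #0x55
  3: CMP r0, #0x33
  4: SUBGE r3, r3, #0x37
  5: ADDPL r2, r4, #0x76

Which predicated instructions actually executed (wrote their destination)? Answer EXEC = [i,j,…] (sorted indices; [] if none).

EXEC = [2,5]

0: ✓ CMP  NZCV=1010
1: · SUBGT
2: ✓ MOVCS  r4←0x55
3: ✓ CMP  NZCV=0011
4: · SUBGE
5: ✓ ADDPL  r2←0xcb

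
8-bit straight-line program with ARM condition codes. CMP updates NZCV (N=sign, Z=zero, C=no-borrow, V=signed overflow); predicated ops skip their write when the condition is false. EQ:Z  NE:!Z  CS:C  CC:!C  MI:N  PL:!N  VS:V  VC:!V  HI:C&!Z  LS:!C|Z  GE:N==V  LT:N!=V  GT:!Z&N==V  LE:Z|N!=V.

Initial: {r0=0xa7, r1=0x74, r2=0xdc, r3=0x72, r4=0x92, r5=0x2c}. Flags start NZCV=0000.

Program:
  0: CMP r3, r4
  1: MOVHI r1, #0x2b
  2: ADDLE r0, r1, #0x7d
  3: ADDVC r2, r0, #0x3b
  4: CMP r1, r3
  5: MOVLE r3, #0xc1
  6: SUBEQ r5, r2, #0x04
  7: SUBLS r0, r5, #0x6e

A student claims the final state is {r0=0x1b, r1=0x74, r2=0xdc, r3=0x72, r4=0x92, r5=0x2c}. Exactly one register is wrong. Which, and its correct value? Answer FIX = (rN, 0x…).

[0] flags=1001 → (cmp)
[1] flags=1001 HI?F → skip
[2] flags=1001 LE?F → skip
[3] flags=1001 VC?F → skip
[4] flags=0010 → (cmp)
[5] flags=0010 LE?F → skip
[6] flags=0010 EQ?F → skip
[7] flags=0010 LS?F → skip

FIX = (r0, 0xa7)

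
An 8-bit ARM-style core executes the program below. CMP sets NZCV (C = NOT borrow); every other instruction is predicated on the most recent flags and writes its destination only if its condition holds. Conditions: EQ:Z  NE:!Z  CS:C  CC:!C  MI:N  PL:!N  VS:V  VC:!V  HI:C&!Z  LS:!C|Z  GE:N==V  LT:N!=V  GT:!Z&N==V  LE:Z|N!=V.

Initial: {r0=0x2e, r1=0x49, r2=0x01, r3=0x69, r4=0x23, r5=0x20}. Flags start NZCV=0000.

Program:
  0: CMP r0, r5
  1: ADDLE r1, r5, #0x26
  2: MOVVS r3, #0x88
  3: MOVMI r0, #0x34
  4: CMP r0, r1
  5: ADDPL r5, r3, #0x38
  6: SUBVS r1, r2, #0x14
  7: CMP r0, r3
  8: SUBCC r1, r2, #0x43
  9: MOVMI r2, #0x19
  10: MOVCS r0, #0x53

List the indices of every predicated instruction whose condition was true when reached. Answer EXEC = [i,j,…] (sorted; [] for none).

EXEC = [8,9]

[0] flags=0010 → (cmp)
[1] flags=0010 LE?F → skip
[2] flags=0010 VS?F → skip
[3] flags=0010 MI?F → skip
[4] flags=1000 → (cmp)
[5] flags=1000 PL?F → skip
[6] flags=1000 VS?F → skip
[7] flags=1000 → (cmp)
[8] flags=1000 CC?T → r1=0xbe
[9] flags=1000 MI?T → r2=0x19
[10] flags=1000 CS?F → skip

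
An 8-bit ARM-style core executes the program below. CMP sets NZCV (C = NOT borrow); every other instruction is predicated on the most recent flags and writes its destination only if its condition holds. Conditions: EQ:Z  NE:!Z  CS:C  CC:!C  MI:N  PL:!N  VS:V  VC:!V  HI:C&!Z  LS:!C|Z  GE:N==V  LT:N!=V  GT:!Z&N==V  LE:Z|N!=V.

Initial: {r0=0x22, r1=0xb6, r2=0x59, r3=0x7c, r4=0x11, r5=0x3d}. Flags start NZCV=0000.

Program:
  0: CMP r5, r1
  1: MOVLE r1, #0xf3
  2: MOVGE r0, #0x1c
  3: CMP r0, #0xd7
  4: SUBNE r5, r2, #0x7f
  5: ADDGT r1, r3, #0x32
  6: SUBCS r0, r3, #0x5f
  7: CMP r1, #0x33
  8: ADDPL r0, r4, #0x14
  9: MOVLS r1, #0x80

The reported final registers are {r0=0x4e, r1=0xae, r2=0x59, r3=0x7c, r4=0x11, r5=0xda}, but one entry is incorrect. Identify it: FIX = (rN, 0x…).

[0] flags=1001 → (cmp)
[1] flags=1001 LE?F → skip
[2] flags=1001 GE?T → r0=0x1c
[3] flags=0000 → (cmp)
[4] flags=0000 NE?T → r5=0xda
[5] flags=0000 GT?T → r1=0xae
[6] flags=0000 CS?F → skip
[7] flags=0011 → (cmp)
[8] flags=0011 PL?T → r0=0x25
[9] flags=0011 LS?F → skip

FIX = (r0, 0x25)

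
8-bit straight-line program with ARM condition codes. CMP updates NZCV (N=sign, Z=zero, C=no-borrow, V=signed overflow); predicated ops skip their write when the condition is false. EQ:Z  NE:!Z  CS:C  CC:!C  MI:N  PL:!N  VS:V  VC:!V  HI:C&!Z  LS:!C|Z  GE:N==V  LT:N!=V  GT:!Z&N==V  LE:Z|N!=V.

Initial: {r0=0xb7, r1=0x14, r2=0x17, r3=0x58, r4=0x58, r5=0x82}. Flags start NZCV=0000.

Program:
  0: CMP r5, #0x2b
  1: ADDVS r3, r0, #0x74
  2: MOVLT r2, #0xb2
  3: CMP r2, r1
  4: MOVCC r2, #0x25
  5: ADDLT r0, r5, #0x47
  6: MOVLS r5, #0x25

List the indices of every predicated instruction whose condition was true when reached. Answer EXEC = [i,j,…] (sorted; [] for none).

EXEC = [1,2,5]

[0] flags=0011 → (cmp)
[1] flags=0011 VS?T → r3=0x2b
[2] flags=0011 LT?T → r2=0xb2
[3] flags=1010 → (cmp)
[4] flags=1010 CC?F → skip
[5] flags=1010 LT?T → r0=0xc9
[6] flags=1010 LS?F → skip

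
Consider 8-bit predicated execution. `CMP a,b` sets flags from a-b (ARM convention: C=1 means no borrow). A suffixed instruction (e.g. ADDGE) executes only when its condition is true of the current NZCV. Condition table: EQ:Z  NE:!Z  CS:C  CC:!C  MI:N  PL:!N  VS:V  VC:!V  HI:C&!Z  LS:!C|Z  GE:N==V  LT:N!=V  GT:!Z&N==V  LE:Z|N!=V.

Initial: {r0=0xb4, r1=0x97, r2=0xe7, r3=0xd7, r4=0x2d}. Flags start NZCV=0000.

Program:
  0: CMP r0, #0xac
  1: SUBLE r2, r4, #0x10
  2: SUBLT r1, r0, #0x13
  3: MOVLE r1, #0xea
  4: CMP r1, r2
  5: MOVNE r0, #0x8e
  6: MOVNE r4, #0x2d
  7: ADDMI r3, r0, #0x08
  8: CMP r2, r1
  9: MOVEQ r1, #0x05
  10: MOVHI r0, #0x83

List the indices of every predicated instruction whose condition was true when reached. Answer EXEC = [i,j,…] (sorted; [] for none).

EXEC = [5,6,7,10]

[0] flags=0010 → (cmp)
[1] flags=0010 LE?F → skip
[2] flags=0010 LT?F → skip
[3] flags=0010 LE?F → skip
[4] flags=1000 → (cmp)
[5] flags=1000 NE?T → r0=0x8e
[6] flags=1000 NE?T → r4=0x2d
[7] flags=1000 MI?T → r3=0x96
[8] flags=0010 → (cmp)
[9] flags=0010 EQ?F → skip
[10] flags=0010 HI?T → r0=0x83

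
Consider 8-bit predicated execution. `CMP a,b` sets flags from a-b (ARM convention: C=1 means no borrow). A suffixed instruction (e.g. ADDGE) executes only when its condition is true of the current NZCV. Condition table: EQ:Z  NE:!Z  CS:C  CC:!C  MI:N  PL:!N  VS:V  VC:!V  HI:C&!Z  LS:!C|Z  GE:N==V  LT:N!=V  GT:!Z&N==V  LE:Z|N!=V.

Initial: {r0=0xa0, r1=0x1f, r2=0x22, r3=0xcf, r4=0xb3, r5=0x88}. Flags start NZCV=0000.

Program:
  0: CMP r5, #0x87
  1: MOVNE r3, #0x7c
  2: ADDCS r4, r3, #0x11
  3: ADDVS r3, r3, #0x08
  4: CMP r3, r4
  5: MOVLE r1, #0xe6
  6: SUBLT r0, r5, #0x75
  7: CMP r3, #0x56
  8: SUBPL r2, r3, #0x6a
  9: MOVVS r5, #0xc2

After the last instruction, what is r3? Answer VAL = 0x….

0: ✓ CMP  NZCV=0010
1: ✓ MOVNE  r3←0x7c
2: ✓ ADDCS  r4←0x8d
3: · ADDVS
4: ✓ CMP  NZCV=1001
5: · MOVLE
6: · SUBLT
7: ✓ CMP  NZCV=0010
8: ✓ SUBPL  r2←0x12
9: · MOVVS

VAL = 0x7c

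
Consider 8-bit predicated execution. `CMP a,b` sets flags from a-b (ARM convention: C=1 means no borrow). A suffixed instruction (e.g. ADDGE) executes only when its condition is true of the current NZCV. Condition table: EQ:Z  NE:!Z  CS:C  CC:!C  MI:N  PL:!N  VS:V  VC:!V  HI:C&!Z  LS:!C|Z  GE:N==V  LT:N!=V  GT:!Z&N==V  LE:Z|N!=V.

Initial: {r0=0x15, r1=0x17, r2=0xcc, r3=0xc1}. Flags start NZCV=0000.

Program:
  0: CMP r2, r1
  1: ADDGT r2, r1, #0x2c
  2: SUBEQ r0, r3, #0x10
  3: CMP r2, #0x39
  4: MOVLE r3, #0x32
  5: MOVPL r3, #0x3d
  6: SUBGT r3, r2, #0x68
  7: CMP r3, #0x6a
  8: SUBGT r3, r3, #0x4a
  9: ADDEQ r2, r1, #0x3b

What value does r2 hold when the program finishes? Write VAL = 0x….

[0] flags=1010 → (cmp)
[1] flags=1010 GT?F → skip
[2] flags=1010 EQ?F → skip
[3] flags=1010 → (cmp)
[4] flags=1010 LE?T → r3=0x32
[5] flags=1010 PL?F → skip
[6] flags=1010 GT?F → skip
[7] flags=1000 → (cmp)
[8] flags=1000 GT?F → skip
[9] flags=1000 EQ?F → skip

VAL = 0xcc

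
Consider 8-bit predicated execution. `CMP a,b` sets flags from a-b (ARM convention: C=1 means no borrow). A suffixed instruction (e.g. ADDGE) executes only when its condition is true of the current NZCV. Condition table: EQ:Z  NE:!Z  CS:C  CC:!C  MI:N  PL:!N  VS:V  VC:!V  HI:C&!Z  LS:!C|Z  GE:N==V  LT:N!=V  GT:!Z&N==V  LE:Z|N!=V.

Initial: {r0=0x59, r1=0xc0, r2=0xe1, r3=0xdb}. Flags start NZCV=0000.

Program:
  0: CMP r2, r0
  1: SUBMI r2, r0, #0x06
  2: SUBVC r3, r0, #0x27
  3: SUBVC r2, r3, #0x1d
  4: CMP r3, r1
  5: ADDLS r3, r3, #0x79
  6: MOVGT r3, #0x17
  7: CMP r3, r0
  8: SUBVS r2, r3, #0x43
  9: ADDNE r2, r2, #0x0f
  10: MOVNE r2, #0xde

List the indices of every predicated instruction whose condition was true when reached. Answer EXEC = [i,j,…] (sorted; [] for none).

EXEC = [1,2,3,5,6,9,10]

[0] flags=1010 → (cmp)
[1] flags=1010 MI?T → r2=0x53
[2] flags=1010 VC?T → r3=0x32
[3] flags=1010 VC?T → r2=0x15
[4] flags=0000 → (cmp)
[5] flags=0000 LS?T → r3=0xab
[6] flags=0000 GT?T → r3=0x17
[7] flags=1000 → (cmp)
[8] flags=1000 VS?F → skip
[9] flags=1000 NE?T → r2=0x24
[10] flags=1000 NE?T → r2=0xde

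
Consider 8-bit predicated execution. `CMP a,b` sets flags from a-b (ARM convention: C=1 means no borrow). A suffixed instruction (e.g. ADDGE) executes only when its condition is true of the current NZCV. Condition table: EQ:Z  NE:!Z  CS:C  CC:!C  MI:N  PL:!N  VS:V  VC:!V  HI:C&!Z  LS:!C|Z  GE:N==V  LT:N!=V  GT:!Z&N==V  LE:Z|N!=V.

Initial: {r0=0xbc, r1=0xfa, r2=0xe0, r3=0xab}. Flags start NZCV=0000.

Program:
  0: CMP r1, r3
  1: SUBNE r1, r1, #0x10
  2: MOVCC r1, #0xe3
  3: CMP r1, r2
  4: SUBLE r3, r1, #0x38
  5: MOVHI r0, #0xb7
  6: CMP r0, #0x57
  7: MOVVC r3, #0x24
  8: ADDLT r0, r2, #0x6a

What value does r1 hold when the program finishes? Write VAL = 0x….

[0] flags=0010 → (cmp)
[1] flags=0010 NE?T → r1=0xea
[2] flags=0010 CC?F → skip
[3] flags=0010 → (cmp)
[4] flags=0010 LE?F → skip
[5] flags=0010 HI?T → r0=0xb7
[6] flags=0011 → (cmp)
[7] flags=0011 VC?F → skip
[8] flags=0011 LT?T → r0=0x4a

VAL = 0xea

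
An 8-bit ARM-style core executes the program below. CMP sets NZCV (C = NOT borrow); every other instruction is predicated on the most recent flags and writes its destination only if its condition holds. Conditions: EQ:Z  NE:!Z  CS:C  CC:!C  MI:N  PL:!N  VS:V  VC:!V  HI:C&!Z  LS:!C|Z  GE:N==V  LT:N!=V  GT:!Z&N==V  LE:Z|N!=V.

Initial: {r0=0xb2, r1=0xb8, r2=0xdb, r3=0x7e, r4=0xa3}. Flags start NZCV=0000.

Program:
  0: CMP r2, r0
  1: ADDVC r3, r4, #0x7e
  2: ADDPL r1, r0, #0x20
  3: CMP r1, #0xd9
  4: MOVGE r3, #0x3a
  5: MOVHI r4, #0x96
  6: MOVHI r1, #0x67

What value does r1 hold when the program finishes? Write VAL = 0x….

VAL = 0xd2

[0] flags=0010 → (cmp)
[1] flags=0010 VC?T → r3=0x21
[2] flags=0010 PL?T → r1=0xd2
[3] flags=1000 → (cmp)
[4] flags=1000 GE?F → skip
[5] flags=1000 HI?F → skip
[6] flags=1000 HI?F → skip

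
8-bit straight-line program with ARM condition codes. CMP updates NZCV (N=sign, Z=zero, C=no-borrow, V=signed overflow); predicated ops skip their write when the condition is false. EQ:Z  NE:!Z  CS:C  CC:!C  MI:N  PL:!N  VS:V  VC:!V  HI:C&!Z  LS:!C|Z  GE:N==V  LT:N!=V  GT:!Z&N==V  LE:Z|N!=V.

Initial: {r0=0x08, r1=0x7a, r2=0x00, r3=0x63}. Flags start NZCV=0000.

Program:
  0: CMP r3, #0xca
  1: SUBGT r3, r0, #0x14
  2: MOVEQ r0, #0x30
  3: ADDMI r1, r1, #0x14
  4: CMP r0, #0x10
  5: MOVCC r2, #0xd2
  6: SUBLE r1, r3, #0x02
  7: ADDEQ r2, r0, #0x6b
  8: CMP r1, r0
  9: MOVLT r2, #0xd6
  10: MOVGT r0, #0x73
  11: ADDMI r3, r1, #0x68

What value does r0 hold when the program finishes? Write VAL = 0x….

VAL = 0x08

0: ✓ CMP  NZCV=1001
1: ✓ SUBGT  r3←0xf4
2: · MOVEQ
3: ✓ ADDMI  r1←0x8e
4: ✓ CMP  NZCV=1000
5: ✓ MOVCC  r2←0xd2
6: ✓ SUBLE  r1←0xf2
7: · ADDEQ
8: ✓ CMP  NZCV=1010
9: ✓ MOVLT  r2←0xd6
10: · MOVGT
11: ✓ ADDMI  r3←0x5a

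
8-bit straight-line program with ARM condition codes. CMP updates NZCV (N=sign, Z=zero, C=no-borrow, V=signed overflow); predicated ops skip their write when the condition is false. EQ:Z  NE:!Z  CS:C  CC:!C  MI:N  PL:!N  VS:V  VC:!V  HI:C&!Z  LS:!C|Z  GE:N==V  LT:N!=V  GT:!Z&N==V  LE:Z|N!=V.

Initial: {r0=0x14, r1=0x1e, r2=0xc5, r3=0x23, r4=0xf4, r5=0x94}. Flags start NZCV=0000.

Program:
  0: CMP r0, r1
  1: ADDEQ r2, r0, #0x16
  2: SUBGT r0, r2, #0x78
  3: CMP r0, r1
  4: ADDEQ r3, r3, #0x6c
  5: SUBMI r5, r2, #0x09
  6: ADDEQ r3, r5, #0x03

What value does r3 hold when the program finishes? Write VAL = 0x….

0: ✓ CMP  NZCV=1000
1: · ADDEQ
2: · SUBGT
3: ✓ CMP  NZCV=1000
4: · ADDEQ
5: ✓ SUBMI  r5←0xbc
6: · ADDEQ

VAL = 0x23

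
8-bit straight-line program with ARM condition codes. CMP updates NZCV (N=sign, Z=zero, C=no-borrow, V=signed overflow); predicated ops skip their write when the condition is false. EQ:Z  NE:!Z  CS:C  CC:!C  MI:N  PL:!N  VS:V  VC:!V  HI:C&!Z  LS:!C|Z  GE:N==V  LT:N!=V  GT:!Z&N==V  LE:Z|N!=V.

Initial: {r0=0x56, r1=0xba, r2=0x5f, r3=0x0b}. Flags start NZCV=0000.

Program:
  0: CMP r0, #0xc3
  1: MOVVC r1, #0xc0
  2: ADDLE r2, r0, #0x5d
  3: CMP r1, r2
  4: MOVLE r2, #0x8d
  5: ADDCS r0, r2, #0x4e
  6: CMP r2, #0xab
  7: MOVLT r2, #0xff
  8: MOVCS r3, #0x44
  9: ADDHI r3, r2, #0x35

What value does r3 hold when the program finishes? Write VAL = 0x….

VAL = 0x0b

0: ✓ CMP  NZCV=1001
1: · MOVVC
2: · ADDLE
3: ✓ CMP  NZCV=0011
4: ✓ MOVLE  r2←0x8d
5: ✓ ADDCS  r0←0xdb
6: ✓ CMP  NZCV=1000
7: ✓ MOVLT  r2←0xff
8: · MOVCS
9: · ADDHI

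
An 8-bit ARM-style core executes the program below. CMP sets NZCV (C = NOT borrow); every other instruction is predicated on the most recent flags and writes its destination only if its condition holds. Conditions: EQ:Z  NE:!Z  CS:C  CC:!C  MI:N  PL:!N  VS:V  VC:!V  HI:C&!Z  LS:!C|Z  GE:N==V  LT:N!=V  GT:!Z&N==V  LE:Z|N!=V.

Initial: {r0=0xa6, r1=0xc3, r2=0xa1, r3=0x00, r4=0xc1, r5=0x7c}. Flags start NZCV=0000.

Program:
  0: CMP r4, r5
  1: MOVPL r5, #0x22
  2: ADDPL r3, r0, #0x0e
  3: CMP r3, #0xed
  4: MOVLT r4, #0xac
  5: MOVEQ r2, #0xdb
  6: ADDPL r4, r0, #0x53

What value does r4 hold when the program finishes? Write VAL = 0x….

VAL = 0xac

0: ✓ CMP  NZCV=0011
1: ✓ MOVPL  r5←0x22
2: ✓ ADDPL  r3←0xb4
3: ✓ CMP  NZCV=1000
4: ✓ MOVLT  r4←0xac
5: · MOVEQ
6: · ADDPL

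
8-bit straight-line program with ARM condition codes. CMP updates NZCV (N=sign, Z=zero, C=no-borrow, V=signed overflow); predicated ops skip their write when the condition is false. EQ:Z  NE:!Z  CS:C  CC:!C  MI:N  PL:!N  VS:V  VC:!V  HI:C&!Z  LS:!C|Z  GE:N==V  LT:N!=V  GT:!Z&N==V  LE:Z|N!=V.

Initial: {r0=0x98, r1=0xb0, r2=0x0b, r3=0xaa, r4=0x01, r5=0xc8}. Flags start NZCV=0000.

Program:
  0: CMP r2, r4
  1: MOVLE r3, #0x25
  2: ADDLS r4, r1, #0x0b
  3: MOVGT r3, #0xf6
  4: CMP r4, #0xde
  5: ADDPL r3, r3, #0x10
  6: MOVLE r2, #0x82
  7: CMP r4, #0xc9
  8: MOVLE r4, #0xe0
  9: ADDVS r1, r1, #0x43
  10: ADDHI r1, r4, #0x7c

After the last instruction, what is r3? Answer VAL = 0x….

VAL = 0x06

0: ✓ CMP  NZCV=0010
1: · MOVLE
2: · ADDLS
3: ✓ MOVGT  r3←0xf6
4: ✓ CMP  NZCV=0000
5: ✓ ADDPL  r3←0x06
6: · MOVLE
7: ✓ CMP  NZCV=0000
8: · MOVLE
9: · ADDVS
10: · ADDHI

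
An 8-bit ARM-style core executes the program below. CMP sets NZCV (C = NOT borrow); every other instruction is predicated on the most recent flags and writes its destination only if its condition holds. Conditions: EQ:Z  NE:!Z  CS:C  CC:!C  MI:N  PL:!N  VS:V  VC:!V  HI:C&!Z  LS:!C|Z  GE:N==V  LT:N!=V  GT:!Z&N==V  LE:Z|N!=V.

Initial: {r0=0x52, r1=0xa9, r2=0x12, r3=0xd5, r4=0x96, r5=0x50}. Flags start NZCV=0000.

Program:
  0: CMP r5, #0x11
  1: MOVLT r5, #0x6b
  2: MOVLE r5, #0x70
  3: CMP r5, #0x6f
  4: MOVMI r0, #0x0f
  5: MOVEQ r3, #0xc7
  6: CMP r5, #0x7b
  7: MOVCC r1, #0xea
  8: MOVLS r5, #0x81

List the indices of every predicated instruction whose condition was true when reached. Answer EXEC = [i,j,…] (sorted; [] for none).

EXEC = [4,7,8]

[0] flags=0010 → (cmp)
[1] flags=0010 LT?F → skip
[2] flags=0010 LE?F → skip
[3] flags=1000 → (cmp)
[4] flags=1000 MI?T → r0=0x0f
[5] flags=1000 EQ?F → skip
[6] flags=1000 → (cmp)
[7] flags=1000 CC?T → r1=0xea
[8] flags=1000 LS?T → r5=0x81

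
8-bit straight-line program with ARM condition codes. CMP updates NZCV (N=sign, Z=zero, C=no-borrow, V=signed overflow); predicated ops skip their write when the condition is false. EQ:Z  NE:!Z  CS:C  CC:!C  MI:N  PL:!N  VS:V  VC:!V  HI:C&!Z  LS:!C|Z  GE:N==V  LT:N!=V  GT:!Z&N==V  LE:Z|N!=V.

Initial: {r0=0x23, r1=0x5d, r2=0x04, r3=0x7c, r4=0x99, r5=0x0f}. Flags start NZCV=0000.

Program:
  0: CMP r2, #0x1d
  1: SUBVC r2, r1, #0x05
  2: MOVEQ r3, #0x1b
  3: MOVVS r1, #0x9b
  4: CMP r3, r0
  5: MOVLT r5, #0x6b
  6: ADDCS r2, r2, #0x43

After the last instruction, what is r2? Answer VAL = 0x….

[0] flags=1000 → (cmp)
[1] flags=1000 VC?T → r2=0x58
[2] flags=1000 EQ?F → skip
[3] flags=1000 VS?F → skip
[4] flags=0010 → (cmp)
[5] flags=0010 LT?F → skip
[6] flags=0010 CS?T → r2=0x9b

VAL = 0x9b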